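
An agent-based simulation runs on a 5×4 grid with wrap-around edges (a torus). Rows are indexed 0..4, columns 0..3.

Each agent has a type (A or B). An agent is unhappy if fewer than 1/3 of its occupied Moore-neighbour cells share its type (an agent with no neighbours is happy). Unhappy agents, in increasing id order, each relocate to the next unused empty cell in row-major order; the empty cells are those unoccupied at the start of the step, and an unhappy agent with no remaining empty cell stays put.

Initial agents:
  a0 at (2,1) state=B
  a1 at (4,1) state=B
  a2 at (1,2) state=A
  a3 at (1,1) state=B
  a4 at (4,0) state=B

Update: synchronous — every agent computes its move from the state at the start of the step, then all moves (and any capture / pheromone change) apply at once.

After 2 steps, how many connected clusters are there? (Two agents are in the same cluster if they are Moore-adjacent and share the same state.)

3

t=1: a0@(2,1):B a1@(4,1):B a2@(0,0):A a3@(1,1):B a4@(4,0):B
t=2: a0@(2,1):B a1@(4,1):B a2@(0,1):A a3@(1,1):B a4@(4,0):B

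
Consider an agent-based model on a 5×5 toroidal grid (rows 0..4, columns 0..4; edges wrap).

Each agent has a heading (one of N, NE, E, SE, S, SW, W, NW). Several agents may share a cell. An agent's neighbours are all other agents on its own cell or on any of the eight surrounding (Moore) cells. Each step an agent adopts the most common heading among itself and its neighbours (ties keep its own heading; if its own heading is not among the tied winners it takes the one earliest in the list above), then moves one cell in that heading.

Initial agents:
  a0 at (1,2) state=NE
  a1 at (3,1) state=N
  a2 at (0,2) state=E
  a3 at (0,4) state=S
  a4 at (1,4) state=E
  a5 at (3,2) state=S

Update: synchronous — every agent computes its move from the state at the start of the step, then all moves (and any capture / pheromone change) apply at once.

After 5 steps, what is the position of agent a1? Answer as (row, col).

t=1: a0@(0,3):NE a1@(2,1):N a2@(0,3):E a3@(1,4):S a4@(1,0):E a5@(4,2):S
t=2: a0@(1,3):S a1@(1,1):N a2@(1,3):S a3@(1,0):E a4@(1,1):E a5@(0,2):S
t=3: a0@(2,3):S a1@(1,2):E a2@(2,3):S a3@(1,1):E a4@(1,2):E a5@(1,2):S
t=4: a0@(3,3):S a1@(1,3):E a2@(3,3):S a3@(1,2):E a4@(1,3):E a5@(2,2):S
t=5: a0@(4,3):S a1@(1,4):E a2@(4,3):S a3@(1,3):E a4@(1,4):E a5@(3,2):S

(1, 4)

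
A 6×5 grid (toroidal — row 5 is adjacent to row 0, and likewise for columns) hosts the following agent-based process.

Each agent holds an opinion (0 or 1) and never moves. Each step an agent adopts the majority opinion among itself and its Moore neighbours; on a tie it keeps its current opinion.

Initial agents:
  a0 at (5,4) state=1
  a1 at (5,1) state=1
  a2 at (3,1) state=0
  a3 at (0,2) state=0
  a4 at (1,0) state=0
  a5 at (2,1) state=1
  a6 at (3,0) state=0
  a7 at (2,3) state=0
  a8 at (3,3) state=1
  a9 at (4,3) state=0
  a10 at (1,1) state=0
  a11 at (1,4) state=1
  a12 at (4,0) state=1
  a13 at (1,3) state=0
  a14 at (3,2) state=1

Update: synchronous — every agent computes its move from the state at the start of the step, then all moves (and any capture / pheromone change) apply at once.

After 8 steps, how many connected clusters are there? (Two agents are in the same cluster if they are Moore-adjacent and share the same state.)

2

t=1: a0@(5,4):1 a1@(5,1):1 a2@(3,1):1 a3@(0,2):0 a4@(1,0):0 a5@(2,1):0 a6@(3,0):0 a7@(2,3):1 a8@(3,3):1 a9@(4,3):1 a10@(1,1):0 a11@(1,4):0 a12@(4,0):1 a13@(1,3):0 a14@(3,2):1
t=2: (unchanged — steady state)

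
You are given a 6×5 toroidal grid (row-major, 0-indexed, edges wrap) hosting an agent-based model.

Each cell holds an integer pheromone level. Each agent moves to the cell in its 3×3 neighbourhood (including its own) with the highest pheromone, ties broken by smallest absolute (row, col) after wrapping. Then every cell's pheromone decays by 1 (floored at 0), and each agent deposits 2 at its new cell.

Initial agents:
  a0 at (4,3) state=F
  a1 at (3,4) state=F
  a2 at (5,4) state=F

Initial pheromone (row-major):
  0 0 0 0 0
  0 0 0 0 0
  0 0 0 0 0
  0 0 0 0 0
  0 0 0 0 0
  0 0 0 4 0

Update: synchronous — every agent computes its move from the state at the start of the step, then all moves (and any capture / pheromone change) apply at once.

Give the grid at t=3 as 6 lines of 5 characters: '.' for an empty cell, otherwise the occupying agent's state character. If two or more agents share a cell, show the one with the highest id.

.....
.....
F....
.....
.....
...F.

t=1: a0@(5,3) a1@(2,0) a2@(5,3) | pheromone: 0 0 0 0 0 / 0 0 0 0 0 / 2 0 0 0 0 / 0 0 0 0 0 / 0 0 0 0 0 / 0 0 0 7 0
t=2: a0@(5,3) a1@(2,0) a2@(5,3) | pheromone: 0 0 0 0 0 / 0 0 0 0 0 / 3 0 0 0 0 / 0 0 0 0 0 / 0 0 0 0 0 / 0 0 0 10 0
t=3: a0@(5,3) a1@(2,0) a2@(5,3) | pheromone: 0 0 0 0 0 / 0 0 0 0 0 / 4 0 0 0 0 / 0 0 0 0 0 / 0 0 0 0 0 / 0 0 0 13 0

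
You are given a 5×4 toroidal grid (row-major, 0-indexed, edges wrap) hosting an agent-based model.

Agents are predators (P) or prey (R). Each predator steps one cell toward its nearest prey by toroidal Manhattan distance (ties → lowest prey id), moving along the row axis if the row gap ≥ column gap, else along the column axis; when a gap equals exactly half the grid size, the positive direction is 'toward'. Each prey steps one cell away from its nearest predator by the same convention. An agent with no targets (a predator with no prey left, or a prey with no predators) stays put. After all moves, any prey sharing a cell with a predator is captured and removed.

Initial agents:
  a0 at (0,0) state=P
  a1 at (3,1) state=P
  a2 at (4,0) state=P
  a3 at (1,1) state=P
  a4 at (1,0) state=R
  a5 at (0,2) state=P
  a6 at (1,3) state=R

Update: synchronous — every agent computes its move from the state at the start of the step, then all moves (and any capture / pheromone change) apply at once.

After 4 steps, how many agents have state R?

t=1: a0@(1,0):P a1@(2,1):P a2@(0,0):P a3@(1,0):P a4@(2,0):R a5@(1,2):P a6@(2,3):R
t=2: a0@(2,0):P a1@(2,0):P a2@(1,0):P a3@(2,0):P a4@(3,0):R a5@(2,2):P a6@(3,3):R
t=3: a0@(3,0):P a1@(3,0):P a2@(2,0):P a3@(3,0):P a4@(4,0):R a5@(3,2):P a6@(4,3):R
t=4: a0@(4,0):P a1@(4,0):P a2@(3,0):P a3@(4,0):P a4@(0,0):R a5@(4,2):P a6@(0,3):R

2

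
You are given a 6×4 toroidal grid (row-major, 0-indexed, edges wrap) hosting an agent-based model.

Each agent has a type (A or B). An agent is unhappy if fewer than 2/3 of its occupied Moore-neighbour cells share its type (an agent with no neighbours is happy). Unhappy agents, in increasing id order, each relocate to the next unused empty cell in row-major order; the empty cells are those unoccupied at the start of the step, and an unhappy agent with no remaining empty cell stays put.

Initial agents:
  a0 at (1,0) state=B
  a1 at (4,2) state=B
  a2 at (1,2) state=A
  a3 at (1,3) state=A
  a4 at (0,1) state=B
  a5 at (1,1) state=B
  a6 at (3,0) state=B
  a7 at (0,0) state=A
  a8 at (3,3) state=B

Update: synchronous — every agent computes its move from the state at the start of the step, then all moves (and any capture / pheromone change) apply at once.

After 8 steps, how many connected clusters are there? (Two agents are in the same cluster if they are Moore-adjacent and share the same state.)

3

t=1: a0@(0,2):B a1@(4,2):B a2@(0,3):A a3@(1,3):A a4@(2,0):B a5@(2,1):B a6@(3,0):B a7@(2,2):A a8@(3,3):B
t=2: a0@(0,0):B a1@(4,2):B a2@(0,1):A a3@(1,0):A a4@(2,0):B a5@(2,1):B a6@(3,0):B a7@(1,1):A a8@(3,3):B
t=3: a0@(0,2):B a1@(4,2):B a2@(0,1):A a3@(0,3):A a4@(1,2):B a5@(1,3):B a6@(3,0):B a7@(2,2):A a8@(3,3):B
t=4: a0@(0,0):B a1@(4,2):B a2@(1,0):A a3@(1,1):A a4@(2,0):B a5@(2,1):B a6@(3,0):B a7@(2,3):A a8@(3,3):B
t=5: a0@(0,1):B a1@(4,2):B a2@(0,2):A a3@(0,3):A a4@(1,2):B a5@(1,3):B a6@(3,0):B a7@(2,2):A a8@(3,3):B
t=6: a0@(0,0):B a1@(4,2):B a2@(1,0):A a3@(1,1):A a4@(2,0):B a5@(2,1):B a6@(3,0):B a7@(2,3):A a8@(3,3):B
t=7: a0@(0,1):B a1@(4,2):B a2@(0,2):A a3@(0,3):A a4@(1,2):B a5@(1,3):B a6@(3,0):B a7@(2,2):A a8@(3,3):B
t=8: a0@(0,0):B a1@(4,2):B a2@(1,0):A a3@(1,1):A a4@(2,0):B a5@(2,1):B a6@(3,0):B a7@(2,3):A a8@(3,3):B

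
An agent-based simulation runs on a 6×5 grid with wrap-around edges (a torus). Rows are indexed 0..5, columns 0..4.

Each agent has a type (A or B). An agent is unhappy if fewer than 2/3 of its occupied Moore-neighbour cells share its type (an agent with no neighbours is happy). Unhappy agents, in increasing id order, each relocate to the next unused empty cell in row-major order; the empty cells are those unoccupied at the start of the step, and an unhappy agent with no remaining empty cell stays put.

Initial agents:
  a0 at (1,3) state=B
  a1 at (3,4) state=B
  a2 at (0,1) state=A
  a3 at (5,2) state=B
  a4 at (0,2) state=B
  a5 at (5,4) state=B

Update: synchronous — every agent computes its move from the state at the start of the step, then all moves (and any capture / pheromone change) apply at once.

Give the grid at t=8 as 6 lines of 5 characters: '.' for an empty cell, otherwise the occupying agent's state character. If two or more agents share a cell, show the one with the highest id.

t=1: a0@(1,3):B a1@(3,4):B a2@(0,0):A a3@(0,3):B a4@(0,2):B a5@(5,4):B
t=2: a0@(1,3):B a1@(3,4):B a2@(0,1):A a3@(0,3):B a4@(0,2):B a5@(0,4):B
t=3: a0@(1,3):B a1@(3,4):B a2@(0,0):A a3@(0,3):B a4@(0,2):B a5@(0,4):B
t=4: a0@(1,3):B a1@(3,4):B a2@(0,1):A a3@(0,3):B a4@(0,2):B a5@(0,4):B
t=5: a0@(1,3):B a1@(3,4):B a2@(0,0):A a3@(0,3):B a4@(0,2):B a5@(0,4):B
t=6: a0@(1,3):B a1@(3,4):B a2@(0,1):A a3@(0,3):B a4@(0,2):B a5@(0,4):B
t=7: a0@(1,3):B a1@(3,4):B a2@(0,0):A a3@(0,3):B a4@(0,2):B a5@(0,4):B
t=8: a0@(1,3):B a1@(3,4):B a2@(0,1):A a3@(0,3):B a4@(0,2):B a5@(0,4):B

.ABBB
...B.
.....
....B
.....
.....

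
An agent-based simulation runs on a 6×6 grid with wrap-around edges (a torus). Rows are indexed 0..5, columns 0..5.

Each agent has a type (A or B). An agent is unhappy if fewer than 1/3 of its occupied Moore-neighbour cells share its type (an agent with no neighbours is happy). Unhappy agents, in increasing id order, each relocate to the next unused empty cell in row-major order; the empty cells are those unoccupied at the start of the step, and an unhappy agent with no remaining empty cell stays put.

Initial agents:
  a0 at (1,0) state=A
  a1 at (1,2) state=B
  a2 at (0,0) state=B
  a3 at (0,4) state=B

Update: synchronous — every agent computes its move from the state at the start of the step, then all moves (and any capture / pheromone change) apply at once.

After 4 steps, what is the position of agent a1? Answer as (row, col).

t=1: a0@(0,1):A a1@(1,2):B a2@(0,2):B a3@(0,4):B
t=2: a0@(0,0):A a1@(1,2):B a2@(0,2):B a3@(0,4):B
t=3: (unchanged — steady state)

(1, 2)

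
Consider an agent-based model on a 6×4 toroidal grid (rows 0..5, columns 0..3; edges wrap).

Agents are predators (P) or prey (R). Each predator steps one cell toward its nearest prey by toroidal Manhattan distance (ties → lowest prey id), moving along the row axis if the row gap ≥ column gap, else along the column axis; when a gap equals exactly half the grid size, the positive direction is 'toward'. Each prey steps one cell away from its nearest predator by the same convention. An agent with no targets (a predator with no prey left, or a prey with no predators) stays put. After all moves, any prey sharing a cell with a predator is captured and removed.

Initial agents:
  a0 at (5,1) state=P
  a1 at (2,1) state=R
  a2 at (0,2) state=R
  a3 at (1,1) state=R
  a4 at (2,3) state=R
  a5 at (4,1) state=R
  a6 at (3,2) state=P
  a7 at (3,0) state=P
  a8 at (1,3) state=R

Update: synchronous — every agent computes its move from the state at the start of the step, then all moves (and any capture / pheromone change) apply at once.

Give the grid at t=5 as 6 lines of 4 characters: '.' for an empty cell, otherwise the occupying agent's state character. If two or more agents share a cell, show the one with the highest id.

t=1: a0@(4,1):P a1@(1,1):R a2@(1,2):R a3@(2,1):R a4@(1,3):R a5@(3,1):R a6@(2,2):P a7@(2,0):P a8@(0,3):R
t=2: a0@(3,1):P a1@(0,1):R a2@(0,2):R a3@(2,0):R a4@(0,3):R a6@(1,2):P a7@(2,1):P a8@(5,3):R
t=3: a0@(2,1):P a1@(5,1):R a2@(5,2):R a3@(2,3):R a4@(5,3):R a6@(0,2):P a7@(2,0):P a8@(4,3):R
t=4: a0@(2,2):P a1@(4,1):R a2@(4,2):R a4@(4,3):R a6@(5,2):P a7@(2,3):P a8@(3,3):R
t=5: a0@(3,2):P a1@(3,1):R a6@(4,2):P a7@(3,3):P a8@(4,3):R

....
....
....
.RPP
..PR
....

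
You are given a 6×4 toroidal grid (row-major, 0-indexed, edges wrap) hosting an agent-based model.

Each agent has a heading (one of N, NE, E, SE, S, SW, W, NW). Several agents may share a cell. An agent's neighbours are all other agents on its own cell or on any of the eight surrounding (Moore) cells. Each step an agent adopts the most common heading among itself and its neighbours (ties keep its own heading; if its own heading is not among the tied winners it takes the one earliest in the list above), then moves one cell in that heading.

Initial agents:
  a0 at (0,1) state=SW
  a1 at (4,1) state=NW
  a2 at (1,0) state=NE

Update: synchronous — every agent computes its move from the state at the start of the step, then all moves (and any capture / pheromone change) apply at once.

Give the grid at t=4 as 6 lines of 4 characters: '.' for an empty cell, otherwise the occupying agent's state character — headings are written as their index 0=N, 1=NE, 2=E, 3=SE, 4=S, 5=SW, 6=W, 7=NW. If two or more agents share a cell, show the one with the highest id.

t=1: a0@(1,0):SW a1@(3,0):NW a2@(0,1):NE
t=2: a0@(2,3):SW a1@(2,3):NW a2@(5,2):NE
t=3: a0@(3,2):SW a1@(1,2):NW a2@(4,3):NE
t=4: a0@(4,1):SW a1@(0,1):NW a2@(3,0):NE

.7..
....
....
1...
.5..
....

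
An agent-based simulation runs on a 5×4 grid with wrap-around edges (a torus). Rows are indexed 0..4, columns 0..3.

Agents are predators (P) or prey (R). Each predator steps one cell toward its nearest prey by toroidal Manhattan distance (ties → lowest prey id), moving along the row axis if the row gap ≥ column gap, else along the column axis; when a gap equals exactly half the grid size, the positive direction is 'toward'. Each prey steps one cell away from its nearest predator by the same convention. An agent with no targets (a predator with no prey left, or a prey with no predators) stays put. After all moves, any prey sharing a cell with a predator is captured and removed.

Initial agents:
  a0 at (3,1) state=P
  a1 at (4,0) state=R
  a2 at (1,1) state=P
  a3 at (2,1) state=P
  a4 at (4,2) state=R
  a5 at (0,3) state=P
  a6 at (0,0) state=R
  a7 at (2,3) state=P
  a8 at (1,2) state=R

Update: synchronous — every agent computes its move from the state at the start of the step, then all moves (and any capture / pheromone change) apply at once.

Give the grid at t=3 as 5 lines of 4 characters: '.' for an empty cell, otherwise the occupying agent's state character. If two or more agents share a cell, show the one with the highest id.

t=1: a0@(4,1):P a2@(1,2):P a3@(1,1):P a4@(0,2):R a5@(0,0):P a6@(0,1):R a7@(1,3):P
t=2: a0@(0,1):P a2@(0,2):P a3@(0,1):P a4@(4,2):R a5@(0,1):P a6@(1,1):R a7@(0,3):P
t=3: a0@(1,1):P a2@(4,2):P a3@(1,1):P a4@(3,2):R a5@(1,1):P a6@(2,1):R a7@(4,3):P

....
.P..
.R..
..R.
..PP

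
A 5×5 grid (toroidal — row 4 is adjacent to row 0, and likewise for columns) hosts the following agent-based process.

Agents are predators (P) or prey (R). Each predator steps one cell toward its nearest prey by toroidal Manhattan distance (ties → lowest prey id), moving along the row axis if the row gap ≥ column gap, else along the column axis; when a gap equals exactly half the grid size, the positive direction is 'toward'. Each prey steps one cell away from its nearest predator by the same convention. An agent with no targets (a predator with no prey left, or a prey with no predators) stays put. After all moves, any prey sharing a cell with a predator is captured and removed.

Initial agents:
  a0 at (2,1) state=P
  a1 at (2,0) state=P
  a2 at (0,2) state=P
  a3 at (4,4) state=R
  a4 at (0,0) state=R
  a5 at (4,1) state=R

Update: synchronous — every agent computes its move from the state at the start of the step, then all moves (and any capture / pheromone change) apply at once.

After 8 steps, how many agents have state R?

t=1: a0@(3,1):P a1@(1,0):P a2@(0,1):P a3@(0,4):R a4@(4,0):R
t=2: a0@(4,1):P a1@(0,0):P a2@(0,0):P a3@(4,4):R
t=3: a0@(4,0):P a1@(4,0):P a2@(4,0):P a3@(4,3):R
t=4: a0@(4,4):P a1@(4,4):P a2@(4,4):P a3@(4,2):R
t=5: a0@(4,3):P a1@(4,3):P a2@(4,3):P a3@(4,1):R
t=6: a0@(4,2):P a1@(4,2):P a2@(4,2):P a3@(4,0):R
t=7: a0@(4,1):P a1@(4,1):P a2@(4,1):P a3@(4,4):R
t=8: a0@(4,0):P a1@(4,0):P a2@(4,0):P a3@(4,3):R

1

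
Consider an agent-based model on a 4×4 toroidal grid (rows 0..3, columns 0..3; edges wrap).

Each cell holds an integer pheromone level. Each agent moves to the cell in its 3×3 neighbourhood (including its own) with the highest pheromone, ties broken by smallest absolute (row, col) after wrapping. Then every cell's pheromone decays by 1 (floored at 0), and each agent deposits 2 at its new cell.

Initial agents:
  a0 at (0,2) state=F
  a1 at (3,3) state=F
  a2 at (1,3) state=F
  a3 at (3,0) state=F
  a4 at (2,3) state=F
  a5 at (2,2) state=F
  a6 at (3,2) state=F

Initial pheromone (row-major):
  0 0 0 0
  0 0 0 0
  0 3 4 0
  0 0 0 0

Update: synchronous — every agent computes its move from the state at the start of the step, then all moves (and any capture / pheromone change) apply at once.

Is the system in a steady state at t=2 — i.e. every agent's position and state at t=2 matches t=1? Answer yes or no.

no

t=1: a0@(0,1) a1@(2,2) a2@(2,2) a3@(2,1) a4@(2,2) a5@(2,2) a6@(2,2) | pheromone: 0 2 0 0 / 0 0 0 0 / 0 4 13 0 / 0 0 0 0
t=2: a0@(0,1) a1@(2,2) a2@(2,2) a3@(2,2) a4@(2,2) a5@(2,2) a6@(2,2) | pheromone: 0 3 0 0 / 0 0 0 0 / 0 3 24 0 / 0 0 0 0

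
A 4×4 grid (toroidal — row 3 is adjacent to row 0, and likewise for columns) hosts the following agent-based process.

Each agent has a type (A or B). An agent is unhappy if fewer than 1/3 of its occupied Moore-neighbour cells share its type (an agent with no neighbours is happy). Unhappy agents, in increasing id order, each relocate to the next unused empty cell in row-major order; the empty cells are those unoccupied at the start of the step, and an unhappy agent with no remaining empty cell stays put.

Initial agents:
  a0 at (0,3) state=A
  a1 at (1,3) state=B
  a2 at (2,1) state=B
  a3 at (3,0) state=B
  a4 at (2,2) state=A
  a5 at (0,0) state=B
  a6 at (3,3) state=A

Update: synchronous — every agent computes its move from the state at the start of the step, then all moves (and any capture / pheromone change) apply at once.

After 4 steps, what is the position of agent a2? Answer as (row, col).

t=1: a0@(0,1):A a1@(1,3):B a2@(2,1):B a3@(3,0):B a4@(2,2):A a5@(0,0):B a6@(3,3):A
t=2: a0@(0,2):A a1@(1,3):B a2@(2,1):B a3@(3,0):B a4@(2,2):A a5@(0,0):B a6@(3,3):A
t=3: (unchanged — steady state)

(2, 1)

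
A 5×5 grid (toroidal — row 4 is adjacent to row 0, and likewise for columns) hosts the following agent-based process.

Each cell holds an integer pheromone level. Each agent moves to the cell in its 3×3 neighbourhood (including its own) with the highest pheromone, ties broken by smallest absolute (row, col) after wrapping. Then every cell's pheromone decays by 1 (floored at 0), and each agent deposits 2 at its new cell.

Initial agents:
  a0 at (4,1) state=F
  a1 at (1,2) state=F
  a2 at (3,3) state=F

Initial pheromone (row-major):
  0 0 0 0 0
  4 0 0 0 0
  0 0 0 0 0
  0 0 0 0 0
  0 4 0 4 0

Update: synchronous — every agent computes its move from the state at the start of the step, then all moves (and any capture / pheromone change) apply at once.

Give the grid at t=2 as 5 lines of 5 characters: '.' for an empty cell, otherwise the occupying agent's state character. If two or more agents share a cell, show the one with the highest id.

t=1: a0@(4,1) a1@(0,1) a2@(4,3) | pheromone: 0 2 0 0 0 / 3 0 0 0 0 / 0 0 0 0 0 / 0 0 0 0 0 / 0 5 0 5 0
t=2: a0@(4,1) a1@(4,1) a2@(4,3) | pheromone: 0 1 0 0 0 / 2 0 0 0 0 / 0 0 0 0 0 / 0 0 0 0 0 / 0 8 0 6 0

.....
.....
.....
.....
.F.F.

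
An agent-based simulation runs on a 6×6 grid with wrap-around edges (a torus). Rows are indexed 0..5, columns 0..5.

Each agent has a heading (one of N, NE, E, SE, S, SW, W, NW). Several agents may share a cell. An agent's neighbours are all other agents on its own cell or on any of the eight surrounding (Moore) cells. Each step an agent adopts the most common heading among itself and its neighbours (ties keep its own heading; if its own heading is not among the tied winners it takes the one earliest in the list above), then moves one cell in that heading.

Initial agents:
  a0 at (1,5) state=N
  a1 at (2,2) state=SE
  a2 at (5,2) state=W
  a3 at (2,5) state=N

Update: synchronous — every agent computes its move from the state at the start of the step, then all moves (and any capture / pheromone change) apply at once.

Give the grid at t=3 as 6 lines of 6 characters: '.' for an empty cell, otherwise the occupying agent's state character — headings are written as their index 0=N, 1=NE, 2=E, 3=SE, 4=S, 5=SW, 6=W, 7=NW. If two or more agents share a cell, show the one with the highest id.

t=1: a0@(0,5):N a1@(3,3):SE a2@(5,1):W a3@(1,5):N
t=2: a0@(5,5):N a1@(4,4):SE a2@(5,0):W a3@(0,5):N
t=3: a0@(4,5):N a1@(5,5):SE a2@(4,0):N a3@(5,5):N

......
......
......
......
0....0
.....0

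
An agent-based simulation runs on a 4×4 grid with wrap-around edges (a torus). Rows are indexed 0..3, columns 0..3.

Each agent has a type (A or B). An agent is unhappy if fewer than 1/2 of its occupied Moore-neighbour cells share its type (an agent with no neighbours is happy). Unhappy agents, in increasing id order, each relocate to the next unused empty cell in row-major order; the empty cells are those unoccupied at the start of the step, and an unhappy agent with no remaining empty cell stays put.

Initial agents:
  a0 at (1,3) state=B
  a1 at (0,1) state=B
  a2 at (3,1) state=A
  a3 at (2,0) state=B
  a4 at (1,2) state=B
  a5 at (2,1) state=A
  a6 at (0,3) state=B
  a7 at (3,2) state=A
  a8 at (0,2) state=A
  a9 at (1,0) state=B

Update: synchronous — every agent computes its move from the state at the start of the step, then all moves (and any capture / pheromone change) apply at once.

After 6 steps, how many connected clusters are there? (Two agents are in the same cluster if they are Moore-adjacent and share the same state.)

2

t=1: a0@(1,3):B a1@(0,0):B a2@(3,1):A a3@(2,0):B a4@(1,2):B a5@(1,1):A a6@(0,3):B a7@(3,2):A a8@(2,2):A a9@(1,0):B
t=2: a0@(1,3):B a1@(0,0):B a2@(3,1):A a3@(2,0):B a4@(1,2):B a5@(0,1):A a6@(0,3):B a7@(3,2):A a8@(2,2):A a9@(1,0):B
t=3: a0@(1,3):B a1@(0,0):B a2@(3,1):A a3@(2,0):B a4@(1,2):B a5@(0,2):A a6@(0,3):B a7@(3,2):A a8@(2,2):A a9@(1,0):B
t=4: a0@(1,3):B a1@(0,0):B a2@(3,1):A a3@(2,0):B a4@(1,2):B a5@(0,1):A a6@(0,3):B a7@(3,2):A a8@(2,2):A a9@(1,0):B
t=5: a0@(1,3):B a1@(0,0):B a2@(3,1):A a3@(2,0):B a4@(1,2):B a5@(0,2):A a6@(0,3):B a7@(3,2):A a8@(2,2):A a9@(1,0):B
t=6: a0@(1,3):B a1@(0,0):B a2@(3,1):A a3@(2,0):B a4@(1,2):B a5@(0,1):A a6@(0,3):B a7@(3,2):A a8@(2,2):A a9@(1,0):B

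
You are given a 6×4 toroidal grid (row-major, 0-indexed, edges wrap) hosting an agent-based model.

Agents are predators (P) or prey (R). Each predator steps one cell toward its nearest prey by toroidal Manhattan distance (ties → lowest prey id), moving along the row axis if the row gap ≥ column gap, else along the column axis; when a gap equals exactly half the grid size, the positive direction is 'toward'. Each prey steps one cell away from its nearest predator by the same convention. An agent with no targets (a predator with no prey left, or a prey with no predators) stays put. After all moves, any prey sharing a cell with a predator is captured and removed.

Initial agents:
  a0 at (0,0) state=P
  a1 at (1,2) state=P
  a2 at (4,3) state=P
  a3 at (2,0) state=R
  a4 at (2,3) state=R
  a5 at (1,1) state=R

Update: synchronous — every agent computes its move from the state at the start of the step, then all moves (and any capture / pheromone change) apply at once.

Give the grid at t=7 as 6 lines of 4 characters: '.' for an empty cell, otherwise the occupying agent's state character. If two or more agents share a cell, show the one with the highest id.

t=1: a0@(1,0):P a1@(1,1):P a2@(3,3):P a3@(3,0):R
t=2: a0@(2,0):P a1@(2,1):P a2@(3,0):P a3@(3,1):R
t=3: a0@(3,0):P a1@(3,1):P a2@(3,1):P a3@(4,1):R
t=4: a0@(4,0):P a1@(4,1):P a2@(4,1):P a3@(5,1):R
t=5: a0@(5,0):P a1@(5,1):P a2@(5,1):P a3@(0,1):R
t=6: a0@(0,0):P a1@(0,1):P a2@(0,1):P a3@(1,1):R
t=7: a0@(1,0):P a1@(1,1):P a2@(1,1):P a3@(2,1):R

....
PP..
.R..
....
....
....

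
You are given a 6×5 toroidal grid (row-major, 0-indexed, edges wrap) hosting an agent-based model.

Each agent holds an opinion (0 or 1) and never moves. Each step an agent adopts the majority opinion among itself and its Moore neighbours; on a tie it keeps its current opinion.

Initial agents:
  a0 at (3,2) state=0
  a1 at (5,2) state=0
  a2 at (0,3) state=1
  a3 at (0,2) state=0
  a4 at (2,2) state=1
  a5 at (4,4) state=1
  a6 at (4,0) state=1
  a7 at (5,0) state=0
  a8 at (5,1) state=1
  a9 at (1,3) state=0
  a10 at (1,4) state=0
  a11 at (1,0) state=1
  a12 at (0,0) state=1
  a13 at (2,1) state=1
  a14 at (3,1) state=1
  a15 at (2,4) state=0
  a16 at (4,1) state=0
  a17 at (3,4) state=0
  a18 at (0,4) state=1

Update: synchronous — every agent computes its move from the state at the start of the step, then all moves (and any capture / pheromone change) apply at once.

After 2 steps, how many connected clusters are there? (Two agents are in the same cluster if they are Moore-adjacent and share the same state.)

2

t=1: a0@(3,2):1 a1@(5,2):0 a2@(0,3):0 a3@(0,2):0 a4@(2,2):1 a5@(4,4):1 a6@(4,0):1 a7@(5,0):1 a8@(5,1):0 a9@(1,3):0 a10@(1,4):1 a11@(1,0):1 a12@(0,0):1 a13@(2,1):1 a14@(3,1):1 a15@(2,4):0 a16@(4,1):0 a17@(3,4):0 a18@(0,4):1
t=2: a0@(3,2):1 a1@(5,2):0 a2@(0,3):0 a3@(0,2):0 a4@(2,2):1 a5@(4,4):1 a6@(4,0):1 a7@(5,0):1 a8@(5,1):0 a9@(1,3):0 a10@(1,4):1 a11@(1,0):1 a12@(0,0):1 a13@(2,1):1 a14@(3,1):1 a15@(2,4):0 a16@(4,1):1 a17@(3,4):0 a18@(0,4):1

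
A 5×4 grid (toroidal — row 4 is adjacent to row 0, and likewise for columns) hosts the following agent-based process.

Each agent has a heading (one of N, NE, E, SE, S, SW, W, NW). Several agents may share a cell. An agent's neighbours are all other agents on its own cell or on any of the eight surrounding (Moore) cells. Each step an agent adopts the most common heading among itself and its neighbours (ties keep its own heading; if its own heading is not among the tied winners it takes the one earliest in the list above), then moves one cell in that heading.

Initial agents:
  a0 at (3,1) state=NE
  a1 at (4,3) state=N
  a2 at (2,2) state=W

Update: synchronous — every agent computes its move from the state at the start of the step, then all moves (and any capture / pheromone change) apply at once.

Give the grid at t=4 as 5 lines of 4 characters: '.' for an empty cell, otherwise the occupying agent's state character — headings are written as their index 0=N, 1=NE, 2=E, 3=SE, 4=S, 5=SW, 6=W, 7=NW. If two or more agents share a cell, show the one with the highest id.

t=1: a0@(2,2):NE a1@(3,3):N a2@(2,1):W
t=2: a0@(1,3):NE a1@(2,3):N a2@(2,0):W
t=3: a0@(0,0):NE a1@(1,3):N a2@(2,3):W
t=4: a0@(4,1):NE a1@(0,3):N a2@(2,2):W

...0
....
..6.
....
.1..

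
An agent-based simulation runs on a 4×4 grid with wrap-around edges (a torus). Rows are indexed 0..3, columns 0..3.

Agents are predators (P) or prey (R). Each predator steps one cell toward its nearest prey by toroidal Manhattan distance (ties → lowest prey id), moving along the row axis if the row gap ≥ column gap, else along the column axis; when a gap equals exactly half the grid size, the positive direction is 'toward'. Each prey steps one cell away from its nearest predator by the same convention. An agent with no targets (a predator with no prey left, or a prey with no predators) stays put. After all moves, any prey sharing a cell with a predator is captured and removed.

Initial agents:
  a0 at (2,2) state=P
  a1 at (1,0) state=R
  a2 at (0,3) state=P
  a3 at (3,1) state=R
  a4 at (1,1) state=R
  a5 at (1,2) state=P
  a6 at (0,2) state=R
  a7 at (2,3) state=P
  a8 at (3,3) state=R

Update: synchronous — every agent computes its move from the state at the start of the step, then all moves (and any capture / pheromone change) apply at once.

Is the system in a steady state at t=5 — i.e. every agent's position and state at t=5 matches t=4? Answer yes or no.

t=1: a0@(3,2):P a1@(2,0):R a2@(0,2):P a3@(0,1):R a4@(1,0):R a5@(1,1):P a6@(0,1):R a7@(3,3):P a8@(2,3):R
t=2: a0@(0,2):P a1@(3,0):R a2@(0,1):P a3@(0,0):R a4@(1,3):R a5@(0,1):P a6@(0,0):R a7@(2,3):P a8@(1,3):R
t=3: a0@(0,3):P a1@(2,0):R a2@(0,0):P a5@(0,0):P a7@(1,3):P
t=4: a0@(1,3):P a2@(1,0):P a5@(1,0):P a7@(2,3):P
t=5: (unchanged — steady state)

yes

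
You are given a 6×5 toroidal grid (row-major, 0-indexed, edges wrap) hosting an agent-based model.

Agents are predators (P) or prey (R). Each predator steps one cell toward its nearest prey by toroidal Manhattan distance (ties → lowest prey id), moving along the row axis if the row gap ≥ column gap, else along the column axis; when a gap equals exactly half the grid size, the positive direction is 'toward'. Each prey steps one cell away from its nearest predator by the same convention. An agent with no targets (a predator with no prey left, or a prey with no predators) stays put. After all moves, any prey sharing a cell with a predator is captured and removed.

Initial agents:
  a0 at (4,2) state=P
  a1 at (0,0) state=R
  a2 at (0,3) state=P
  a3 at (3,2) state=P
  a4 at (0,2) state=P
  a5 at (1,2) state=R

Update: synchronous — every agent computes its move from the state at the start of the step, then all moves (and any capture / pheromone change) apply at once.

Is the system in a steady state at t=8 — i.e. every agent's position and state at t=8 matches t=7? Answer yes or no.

yes

t=1: a0@(5,2):P a1@(0,1):R a2@(0,4):P a3@(2,2):P a4@(1,2):P
t=2: a0@(0,2):P a1@(1,1):R a2@(0,0):P a3@(1,2):P a4@(0,2):P
t=3: a0@(1,2):P a2@(1,0):P a3@(1,1):P a4@(1,2):P
t=4: (unchanged — steady state)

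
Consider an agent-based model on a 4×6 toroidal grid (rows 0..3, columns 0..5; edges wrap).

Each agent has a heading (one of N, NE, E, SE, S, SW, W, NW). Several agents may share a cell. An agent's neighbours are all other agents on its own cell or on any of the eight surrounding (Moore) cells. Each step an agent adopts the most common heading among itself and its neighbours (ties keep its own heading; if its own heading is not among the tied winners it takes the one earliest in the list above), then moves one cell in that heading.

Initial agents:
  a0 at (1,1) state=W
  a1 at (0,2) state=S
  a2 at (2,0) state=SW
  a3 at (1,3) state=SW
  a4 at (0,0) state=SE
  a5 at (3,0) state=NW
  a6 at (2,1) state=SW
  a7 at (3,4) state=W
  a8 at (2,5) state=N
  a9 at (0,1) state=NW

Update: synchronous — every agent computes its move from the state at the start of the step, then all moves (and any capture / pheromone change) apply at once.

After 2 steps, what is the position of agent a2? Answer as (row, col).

(0, 4)

t=1: a0@(2,0):SW a1@(1,2):S a2@(3,5):SW a3@(2,2):SW a4@(3,5):NW a5@(2,5):NW a6@(3,0):SW a7@(3,3):W a8@(1,5):N a9@(3,0):NW
t=2: a0@(3,5):SW a1@(2,2):S a2@(0,4):SW a3@(3,1):SW a4@(2,4):NW a5@(1,4):NW a6@(0,5):SW a7@(3,2):W a8@(0,5):N a9@(2,5):NW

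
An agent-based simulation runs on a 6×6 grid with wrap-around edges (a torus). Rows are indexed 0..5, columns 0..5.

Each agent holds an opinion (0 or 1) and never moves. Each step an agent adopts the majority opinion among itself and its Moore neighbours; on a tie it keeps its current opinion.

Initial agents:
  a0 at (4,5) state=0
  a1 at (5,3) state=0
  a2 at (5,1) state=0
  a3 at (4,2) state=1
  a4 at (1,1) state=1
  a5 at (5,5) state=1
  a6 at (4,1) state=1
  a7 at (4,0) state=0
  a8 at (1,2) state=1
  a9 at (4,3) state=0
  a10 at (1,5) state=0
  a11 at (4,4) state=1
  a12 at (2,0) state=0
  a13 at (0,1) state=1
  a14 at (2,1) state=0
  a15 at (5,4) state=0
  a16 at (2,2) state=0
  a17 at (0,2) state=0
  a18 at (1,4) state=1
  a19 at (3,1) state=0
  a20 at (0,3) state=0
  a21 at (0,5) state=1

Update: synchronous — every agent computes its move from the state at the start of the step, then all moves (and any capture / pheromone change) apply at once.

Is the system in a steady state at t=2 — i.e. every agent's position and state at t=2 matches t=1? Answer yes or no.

t=1: a0@(4,5):0 a1@(5,3):0 a2@(5,1):0 a3@(4,2):0 a4@(1,1):0 a5@(5,5):1 a6@(4,1):0 a7@(4,0):0 a8@(1,2):0 a9@(4,3):0 a10@(1,5):0 a11@(4,4):0 a12@(2,0):0 a13@(0,1):1 a14@(2,1):0 a15@(5,4):0 a16@(2,2):0 a17@(0,2):0 a18@(1,4):1 a19@(3,1):0 a20@(0,3):0 a21@(0,5):1
t=2: a0@(4,5):0 a1@(5,3):0 a2@(5,1):0 a3@(4,2):0 a4@(1,1):0 a5@(5,5):0 a6@(4,1):0 a7@(4,0):0 a8@(1,2):0 a9@(4,3):0 a10@(1,5):0 a11@(4,4):0 a12@(2,0):0 a13@(0,1):0 a14@(2,1):0 a15@(5,4):0 a16@(2,2):0 a17@(0,2):0 a18@(1,4):1 a19@(3,1):0 a20@(0,3):0 a21@(0,5):1

no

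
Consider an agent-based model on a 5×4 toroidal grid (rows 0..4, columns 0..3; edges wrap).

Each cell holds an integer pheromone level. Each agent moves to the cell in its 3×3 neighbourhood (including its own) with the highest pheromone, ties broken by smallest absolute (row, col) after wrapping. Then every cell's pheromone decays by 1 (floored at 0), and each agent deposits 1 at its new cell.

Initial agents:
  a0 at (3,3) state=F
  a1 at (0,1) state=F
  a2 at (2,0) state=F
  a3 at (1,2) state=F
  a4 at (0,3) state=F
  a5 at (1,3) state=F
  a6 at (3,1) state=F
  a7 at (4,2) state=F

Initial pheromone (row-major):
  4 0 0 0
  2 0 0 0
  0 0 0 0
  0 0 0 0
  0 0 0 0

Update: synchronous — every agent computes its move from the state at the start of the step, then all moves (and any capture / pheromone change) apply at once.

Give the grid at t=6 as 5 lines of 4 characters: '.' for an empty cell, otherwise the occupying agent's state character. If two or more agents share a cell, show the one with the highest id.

F...
....
....
....
....

t=1: a0@(2,0) a1@(0,0) a2@(1,0) a3@(0,1) a4@(0,0) a5@(0,0) a6@(2,0) a7@(0,1) | pheromone: 6 2 0 0 / 2 0 0 0 / 2 0 0 0 / 0 0 0 0 / 0 0 0 0
t=2: a0@(1,0) a1@(0,0) a2@(0,0) a3@(0,0) a4@(0,0) a5@(0,0) a6@(1,0) a7@(0,0) | pheromone: 11 1 0 0 / 3 0 0 0 / 1 0 0 0 / 0 0 0 0 / 0 0 0 0
t=3: a0@(0,0) a1@(0,0) a2@(0,0) a3@(0,0) a4@(0,0) a5@(0,0) a6@(0,0) a7@(0,0) | pheromone: 18 0 0 0 / 2 0 0 0 / 0 0 0 0 / 0 0 0 0 / 0 0 0 0
t=4: a0@(0,0) a1@(0,0) a2@(0,0) a3@(0,0) a4@(0,0) a5@(0,0) a6@(0,0) a7@(0,0) | pheromone: 25 0 0 0 / 1 0 0 0 / 0 0 0 0 / 0 0 0 0 / 0 0 0 0
t=5: a0@(0,0) a1@(0,0) a2@(0,0) a3@(0,0) a4@(0,0) a5@(0,0) a6@(0,0) a7@(0,0) | pheromone: 32 0 0 0 / 0 0 0 0 / 0 0 0 0 / 0 0 0 0 / 0 0 0 0
t=6: a0@(0,0) a1@(0,0) a2@(0,0) a3@(0,0) a4@(0,0) a5@(0,0) a6@(0,0) a7@(0,0) | pheromone: 39 0 0 0 / 0 0 0 0 / 0 0 0 0 / 0 0 0 0 / 0 0 0 0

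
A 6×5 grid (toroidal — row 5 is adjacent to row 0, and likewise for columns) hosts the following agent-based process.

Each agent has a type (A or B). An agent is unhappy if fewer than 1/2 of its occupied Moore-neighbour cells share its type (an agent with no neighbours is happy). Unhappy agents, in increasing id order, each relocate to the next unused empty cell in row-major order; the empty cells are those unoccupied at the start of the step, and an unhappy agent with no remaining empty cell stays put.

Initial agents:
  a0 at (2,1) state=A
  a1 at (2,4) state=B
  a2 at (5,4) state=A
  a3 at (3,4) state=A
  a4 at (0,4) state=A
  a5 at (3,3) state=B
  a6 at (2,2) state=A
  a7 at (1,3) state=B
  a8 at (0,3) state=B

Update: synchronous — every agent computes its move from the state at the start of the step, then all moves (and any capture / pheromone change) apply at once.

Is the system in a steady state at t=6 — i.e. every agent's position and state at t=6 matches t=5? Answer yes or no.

yes

t=1: a0@(2,1):A a1@(2,4):B a2@(5,4):A a3@(0,0):A a4@(0,1):A a5@(0,2):B a6@(1,0):A a7@(1,3):B a8@(1,1):B
t=2: a0@(2,1):A a1@(2,4):B a2@(5,4):A a3@(0,0):A a4@(0,1):A a5@(0,2):B a6@(1,0):A a7@(1,3):B a8@(0,3):B
t=3: (unchanged — steady state)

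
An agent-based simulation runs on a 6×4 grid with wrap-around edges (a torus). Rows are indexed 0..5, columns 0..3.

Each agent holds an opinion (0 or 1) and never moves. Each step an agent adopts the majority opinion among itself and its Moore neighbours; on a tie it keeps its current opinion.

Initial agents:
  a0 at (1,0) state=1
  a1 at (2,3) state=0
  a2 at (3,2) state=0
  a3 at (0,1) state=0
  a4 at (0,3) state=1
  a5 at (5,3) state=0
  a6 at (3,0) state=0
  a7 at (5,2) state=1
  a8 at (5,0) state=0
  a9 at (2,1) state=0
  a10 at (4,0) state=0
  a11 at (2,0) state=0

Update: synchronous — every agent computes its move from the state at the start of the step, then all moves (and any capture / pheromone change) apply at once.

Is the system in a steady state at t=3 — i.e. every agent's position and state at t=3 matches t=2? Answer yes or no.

no

t=1: a0@(1,0):0 a1@(2,3):0 a2@(3,2):0 a3@(0,1):0 a4@(0,3):1 a5@(5,3):0 a6@(3,0):0 a7@(5,2):1 a8@(5,0):0 a9@(2,1):0 a10@(4,0):0 a11@(2,0):0
t=2: a0@(1,0):0 a1@(2,3):0 a2@(3,2):0 a3@(0,1):0 a4@(0,3):0 a5@(5,3):0 a6@(3,0):0 a7@(5,2):1 a8@(5,0):0 a9@(2,1):0 a10@(4,0):0 a11@(2,0):0
t=3: a0@(1,0):0 a1@(2,3):0 a2@(3,2):0 a3@(0,1):0 a4@(0,3):0 a5@(5,3):0 a6@(3,0):0 a7@(5,2):0 a8@(5,0):0 a9@(2,1):0 a10@(4,0):0 a11@(2,0):0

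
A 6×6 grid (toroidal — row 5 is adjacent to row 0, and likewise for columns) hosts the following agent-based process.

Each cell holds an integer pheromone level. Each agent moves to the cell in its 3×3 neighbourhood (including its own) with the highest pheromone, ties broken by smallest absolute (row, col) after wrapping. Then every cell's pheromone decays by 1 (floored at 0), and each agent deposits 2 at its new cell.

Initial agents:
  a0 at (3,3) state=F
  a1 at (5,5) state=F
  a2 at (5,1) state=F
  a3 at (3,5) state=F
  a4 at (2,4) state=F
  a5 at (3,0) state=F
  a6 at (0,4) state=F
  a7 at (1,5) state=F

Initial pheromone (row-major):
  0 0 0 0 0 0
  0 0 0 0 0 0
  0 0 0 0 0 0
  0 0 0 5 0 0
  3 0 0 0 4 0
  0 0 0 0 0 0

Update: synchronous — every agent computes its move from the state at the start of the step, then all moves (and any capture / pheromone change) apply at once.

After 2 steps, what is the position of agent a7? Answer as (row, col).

(0, 0)

t=1: a0@(3,3) a1@(4,4) a2@(4,0) a3@(4,4) a4@(3,3) a5@(4,0) a6@(0,3) a7@(0,0) | pheromone: 2 0 0 2 0 0 / 0 0 0 0 0 0 / 0 0 0 0 0 0 / 0 0 0 8 0 0 / 6 0 0 0 7 0 / 0 0 0 0 0 0
t=2: a0@(3,3) a1@(3,3) a2@(4,0) a3@(3,3) a4@(3,3) a5@(4,0) a6@(0,3) a7@(0,0) | pheromone: 3 0 0 3 0 0 / 0 0 0 0 0 0 / 0 0 0 0 0 0 / 0 0 0 15 0 0 / 9 0 0 0 6 0 / 0 0 0 0 0 0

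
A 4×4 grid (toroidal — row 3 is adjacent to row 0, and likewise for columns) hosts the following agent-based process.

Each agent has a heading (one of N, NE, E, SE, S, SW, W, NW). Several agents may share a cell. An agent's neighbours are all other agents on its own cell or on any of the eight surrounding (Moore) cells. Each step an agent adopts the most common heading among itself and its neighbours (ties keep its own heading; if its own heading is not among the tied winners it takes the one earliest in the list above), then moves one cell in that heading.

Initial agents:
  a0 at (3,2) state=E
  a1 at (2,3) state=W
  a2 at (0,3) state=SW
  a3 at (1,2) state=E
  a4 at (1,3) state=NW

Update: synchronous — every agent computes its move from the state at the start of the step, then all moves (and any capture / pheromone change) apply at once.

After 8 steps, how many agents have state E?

t=1: a0@(3,3):E a1@(2,0):E a2@(0,0):E a3@(1,3):E a4@(0,2):NW
t=2: a0@(3,0):E a1@(2,1):E a2@(0,1):E a3@(1,0):E a4@(0,3):E
t=3: a0@(3,1):E a1@(2,2):E a2@(0,2):E a3@(1,1):E a4@(0,0):E
t=4: a0@(3,2):E a1@(2,3):E a2@(0,3):E a3@(1,2):E a4@(0,1):E
t=5: a0@(3,3):E a1@(2,0):E a2@(0,0):E a3@(1,3):E a4@(0,2):E
t=6: a0@(3,0):E a1@(2,1):E a2@(0,1):E a3@(1,0):E a4@(0,3):E
t=7: a0@(3,1):E a1@(2,2):E a2@(0,2):E a3@(1,1):E a4@(0,0):E
t=8: a0@(3,2):E a1@(2,3):E a2@(0,3):E a3@(1,2):E a4@(0,1):E

5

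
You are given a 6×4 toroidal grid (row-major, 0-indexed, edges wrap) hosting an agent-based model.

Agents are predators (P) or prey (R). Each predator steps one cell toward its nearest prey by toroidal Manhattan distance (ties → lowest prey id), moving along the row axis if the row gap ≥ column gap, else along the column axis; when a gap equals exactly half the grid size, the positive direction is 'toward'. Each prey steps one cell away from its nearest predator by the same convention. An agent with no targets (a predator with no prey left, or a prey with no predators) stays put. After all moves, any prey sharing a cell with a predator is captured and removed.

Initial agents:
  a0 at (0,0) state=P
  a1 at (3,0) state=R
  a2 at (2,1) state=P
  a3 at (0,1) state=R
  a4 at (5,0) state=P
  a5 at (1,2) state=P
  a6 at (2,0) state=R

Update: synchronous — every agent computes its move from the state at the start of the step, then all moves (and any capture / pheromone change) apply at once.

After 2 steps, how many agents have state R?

1

t=1: a0@(0,1):P a2@(2,0):P a4@(4,0):P a5@(0,2):P a6@(2,3):R
t=2: a0@(1,1):P a2@(2,3):P a4@(3,0):P a5@(1,2):P a6@(2,2):R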